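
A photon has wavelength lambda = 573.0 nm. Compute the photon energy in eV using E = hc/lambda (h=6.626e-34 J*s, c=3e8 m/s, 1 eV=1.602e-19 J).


E = hc / lambda
= (6.626e-34)(3e8) / (573.0e-9)
= 1.9878e-25 / 5.7300e-07
= 3.4691e-19 J
Converting to eV: 3.4691e-19 / 1.602e-19
= 2.1655 eV

2.1655


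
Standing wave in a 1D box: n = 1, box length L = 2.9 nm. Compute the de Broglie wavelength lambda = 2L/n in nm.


lambda = 2L / n
= 2 * 2.9 / 1
= 5.8 / 1
= 5.8 nm

5.8


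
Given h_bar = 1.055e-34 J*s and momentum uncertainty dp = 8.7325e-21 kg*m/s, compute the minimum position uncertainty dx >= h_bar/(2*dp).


dx = h_bar / (2 * dp)
= 1.055e-34 / (2 * 8.7325e-21)
= 1.055e-34 / 1.7465e-20
= 6.0407e-15 m

6.0407e-15


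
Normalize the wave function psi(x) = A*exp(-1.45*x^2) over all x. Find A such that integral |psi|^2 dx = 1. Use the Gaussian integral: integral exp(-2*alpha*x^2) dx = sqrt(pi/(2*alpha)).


integral |psi|^2 dx = A^2 * sqrt(pi/(2*alpha)) = 1
A^2 = sqrt(2*alpha/pi)
= sqrt(2 * 1.45 / pi)
= 0.96078
A = sqrt(0.96078)
= 0.9802

0.9802


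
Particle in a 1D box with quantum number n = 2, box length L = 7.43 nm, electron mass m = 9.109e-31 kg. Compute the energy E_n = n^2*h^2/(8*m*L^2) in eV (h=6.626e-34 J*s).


E = n^2 * h^2 / (8 * m * L^2)
= 2^2 * (6.626e-34)^2 / (8 * 9.109e-31 * (7.43e-9)^2)
= 4 * 4.3904e-67 / (8 * 9.109e-31 * 5.5205e-17)
= 4.3654e-21 J
= 0.0272 eV

0.0272


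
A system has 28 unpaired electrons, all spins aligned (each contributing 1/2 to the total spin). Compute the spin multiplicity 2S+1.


Total spin S = N * (1/2) = 28 * 0.5 = 14.0
Spin multiplicity = 2S + 1
= 2 * 14.0 + 1
= 29

29


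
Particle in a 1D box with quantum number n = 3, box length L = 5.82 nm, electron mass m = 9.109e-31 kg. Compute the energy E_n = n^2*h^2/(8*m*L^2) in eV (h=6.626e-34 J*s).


E = n^2 * h^2 / (8 * m * L^2)
= 3^2 * (6.626e-34)^2 / (8 * 9.109e-31 * (5.82e-9)^2)
= 9 * 4.3904e-67 / (8 * 9.109e-31 * 3.3872e-17)
= 1.6008e-20 J
= 0.0999 eV

0.0999


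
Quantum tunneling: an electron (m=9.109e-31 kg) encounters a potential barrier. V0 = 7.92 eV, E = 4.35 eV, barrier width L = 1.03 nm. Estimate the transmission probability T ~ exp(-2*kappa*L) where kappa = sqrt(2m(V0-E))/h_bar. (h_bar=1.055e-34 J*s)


V0 - E = 3.57 eV = 5.7191e-19 J
kappa = sqrt(2 * m * (V0-E)) / h_bar
= sqrt(2 * 9.109e-31 * 5.7191e-19) / 1.055e-34
= 9.6753e+09 /m
2*kappa*L = 2 * 9.6753e+09 * 1.03e-9
= 19.9311
T = exp(-19.9311) = 2.208254e-09

2.208254e-09


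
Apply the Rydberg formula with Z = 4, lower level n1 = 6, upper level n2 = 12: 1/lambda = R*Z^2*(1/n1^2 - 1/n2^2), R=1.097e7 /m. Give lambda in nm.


1/lambda = R * Z^2 * (1/n1^2 - 1/n2^2)
= 1.097e7 * 4^2 * (1/6^2 - 1/12^2)
= 1.097e7 * 16 * (0.027778 - 0.006944)
= 3.6567e+06 /m
lambda = 1 / 3.6567e+06
= 273.4731 nm

273.4731


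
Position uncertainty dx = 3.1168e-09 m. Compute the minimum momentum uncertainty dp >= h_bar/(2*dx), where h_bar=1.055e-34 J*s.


dp = h_bar / (2 * dx)
= 1.055e-34 / (2 * 3.1168e-09)
= 1.055e-34 / 6.2336e-09
= 1.6924e-26 kg*m/s

1.6924e-26


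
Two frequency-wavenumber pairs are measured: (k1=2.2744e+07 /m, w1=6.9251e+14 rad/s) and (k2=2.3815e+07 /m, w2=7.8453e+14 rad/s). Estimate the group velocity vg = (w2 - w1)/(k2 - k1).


vg = (w2 - w1) / (k2 - k1)
= (7.8453e+14 - 6.9251e+14) / (2.3815e+07 - 2.2744e+07)
= 9.2020e+13 / 1.0710e+06
= 8.5920e+07 m/s

8.5920e+07


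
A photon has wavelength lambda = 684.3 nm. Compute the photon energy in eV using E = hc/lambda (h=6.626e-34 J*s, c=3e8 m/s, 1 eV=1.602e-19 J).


E = hc / lambda
= (6.626e-34)(3e8) / (684.3e-9)
= 1.9878e-25 / 6.8430e-07
= 2.9049e-19 J
Converting to eV: 2.9049e-19 / 1.602e-19
= 1.8133 eV

1.8133


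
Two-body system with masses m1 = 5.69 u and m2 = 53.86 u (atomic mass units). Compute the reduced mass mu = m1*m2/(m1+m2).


mu = m1 * m2 / (m1 + m2)
= 5.69 * 53.86 / (5.69 + 53.86)
= 306.4634 / 59.55
= 5.1463 u

5.1463


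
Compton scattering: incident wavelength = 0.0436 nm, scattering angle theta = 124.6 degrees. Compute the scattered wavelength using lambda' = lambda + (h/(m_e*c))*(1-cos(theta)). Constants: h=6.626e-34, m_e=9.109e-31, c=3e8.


Compton wavelength: h/(m_e*c) = 2.4247e-12 m
d_lambda = 2.4247e-12 * (1 - cos(124.6 deg))
= 2.4247e-12 * 1.567844
= 3.8016e-12 m = 0.003802 nm
lambda' = 0.0436 + 0.003802
= 0.047402 nm

0.047402


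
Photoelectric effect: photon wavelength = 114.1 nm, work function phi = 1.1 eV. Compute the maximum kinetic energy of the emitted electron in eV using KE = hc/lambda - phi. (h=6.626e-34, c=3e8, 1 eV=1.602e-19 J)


E_photon = hc / lambda
= (6.626e-34)(3e8) / (114.1e-9)
= 1.7422e-18 J
= 10.8749 eV
KE = E_photon - phi
= 10.8749 - 1.1
= 9.7749 eV

9.7749


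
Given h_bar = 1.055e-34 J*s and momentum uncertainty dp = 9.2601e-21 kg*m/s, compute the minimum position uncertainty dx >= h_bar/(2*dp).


dx = h_bar / (2 * dp)
= 1.055e-34 / (2 * 9.2601e-21)
= 1.055e-34 / 1.8520e-20
= 5.6965e-15 m

5.6965e-15


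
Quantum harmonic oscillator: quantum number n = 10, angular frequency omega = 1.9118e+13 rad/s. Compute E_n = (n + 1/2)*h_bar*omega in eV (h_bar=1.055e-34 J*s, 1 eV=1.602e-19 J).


E = (n + 1/2) * h_bar * omega
= (10 + 0.5) * 1.055e-34 * 1.9118e+13
= 10.5 * 2.0169e-21
= 2.1178e-20 J
= 0.1322 eV

0.1322


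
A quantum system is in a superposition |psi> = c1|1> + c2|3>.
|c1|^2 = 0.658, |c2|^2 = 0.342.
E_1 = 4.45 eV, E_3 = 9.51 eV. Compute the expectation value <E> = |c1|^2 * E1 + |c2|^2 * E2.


<E> = |c1|^2 * E1 + |c2|^2 * E2
= 0.658 * 4.45 + 0.342 * 9.51
= 2.9281 + 3.2524
= 6.1805 eV

6.1805


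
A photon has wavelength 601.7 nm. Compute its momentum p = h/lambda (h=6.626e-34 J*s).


p = h / lambda
= 6.626e-34 / (601.7e-9)
= 6.626e-34 / 6.0170e-07
= 1.1012e-27 kg*m/s

1.1012e-27


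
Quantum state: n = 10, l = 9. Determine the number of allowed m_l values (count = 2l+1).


m_l ranges from -l to +l in integer steps
So m_l goes from -9 to +9
Count = 2l + 1 = 2*9 + 1
= 19

19


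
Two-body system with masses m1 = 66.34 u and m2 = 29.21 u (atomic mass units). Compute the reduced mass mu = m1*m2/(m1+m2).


mu = m1 * m2 / (m1 + m2)
= 66.34 * 29.21 / (66.34 + 29.21)
= 1937.7914 / 95.55
= 20.2804 u

20.2804


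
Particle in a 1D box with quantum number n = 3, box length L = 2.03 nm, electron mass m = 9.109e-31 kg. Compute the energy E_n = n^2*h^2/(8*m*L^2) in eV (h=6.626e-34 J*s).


E = n^2 * h^2 / (8 * m * L^2)
= 3^2 * (6.626e-34)^2 / (8 * 9.109e-31 * (2.03e-9)^2)
= 9 * 4.3904e-67 / (8 * 9.109e-31 * 4.1209e-18)
= 1.3158e-19 J
= 0.8214 eV

0.8214


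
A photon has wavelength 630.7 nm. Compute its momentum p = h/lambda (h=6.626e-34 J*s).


p = h / lambda
= 6.626e-34 / (630.7e-9)
= 6.626e-34 / 6.3070e-07
= 1.0506e-27 kg*m/s

1.0506e-27


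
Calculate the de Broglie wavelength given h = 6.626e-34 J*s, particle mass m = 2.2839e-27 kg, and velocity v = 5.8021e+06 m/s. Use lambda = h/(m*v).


lambda = h / (m * v)
= 6.626e-34 / (2.2839e-27 * 5.8021e+06)
= 6.626e-34 / 1.3251e-20
= 5.0002e-14 m

5.0002e-14


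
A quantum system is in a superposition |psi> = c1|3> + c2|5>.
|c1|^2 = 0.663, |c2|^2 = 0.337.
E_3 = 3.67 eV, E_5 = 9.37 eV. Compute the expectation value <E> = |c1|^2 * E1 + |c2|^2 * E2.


<E> = |c1|^2 * E1 + |c2|^2 * E2
= 0.663 * 3.67 + 0.337 * 9.37
= 2.4332 + 3.1577
= 5.5909 eV

5.5909


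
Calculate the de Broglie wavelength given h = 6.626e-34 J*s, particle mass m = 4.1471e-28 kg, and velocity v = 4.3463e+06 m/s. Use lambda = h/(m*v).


lambda = h / (m * v)
= 6.626e-34 / (4.1471e-28 * 4.3463e+06)
= 6.626e-34 / 1.8025e-21
= 3.6761e-13 m

3.6761e-13


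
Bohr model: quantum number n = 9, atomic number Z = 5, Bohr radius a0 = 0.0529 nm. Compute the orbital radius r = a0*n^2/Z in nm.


r = a0 * n^2 / Z
= 0.0529 * 9^2 / 5
= 0.0529 * 81 / 5
= 0.857 nm

0.857


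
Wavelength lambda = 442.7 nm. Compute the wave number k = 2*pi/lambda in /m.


k = 2 * pi / lambda
= 6.2832 / (442.7e-9)
= 6.2832 / 4.4270e-07
= 1.4193e+07 /m

1.4193e+07


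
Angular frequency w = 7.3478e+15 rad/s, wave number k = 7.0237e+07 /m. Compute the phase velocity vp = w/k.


vp = w / k
= 7.3478e+15 / 7.0237e+07
= 1.0461e+08 m/s

1.0461e+08


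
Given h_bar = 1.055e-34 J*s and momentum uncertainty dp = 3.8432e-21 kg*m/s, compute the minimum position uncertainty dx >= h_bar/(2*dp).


dx = h_bar / (2 * dp)
= 1.055e-34 / (2 * 3.8432e-21)
= 1.055e-34 / 7.6864e-21
= 1.3726e-14 m

1.3726e-14


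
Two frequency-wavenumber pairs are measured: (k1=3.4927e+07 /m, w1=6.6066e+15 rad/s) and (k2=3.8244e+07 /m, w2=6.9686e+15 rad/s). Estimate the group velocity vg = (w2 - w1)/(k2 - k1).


vg = (w2 - w1) / (k2 - k1)
= (6.9686e+15 - 6.6066e+15) / (3.8244e+07 - 3.4927e+07)
= 3.6200e+14 / 3.3170e+06
= 1.0913e+08 m/s

1.0913e+08


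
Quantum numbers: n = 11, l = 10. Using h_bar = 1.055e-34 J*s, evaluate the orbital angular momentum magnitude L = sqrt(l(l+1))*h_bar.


L = sqrt(l*(l+1)) * h_bar
= sqrt(10 * 11) * 1.055e-34
= sqrt(110) * 1.055e-34
= 10.4881 * 1.055e-34
= 1.1065e-33 J*s

1.1065e-33


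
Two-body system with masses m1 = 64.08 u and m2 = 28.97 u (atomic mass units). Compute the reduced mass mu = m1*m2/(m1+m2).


mu = m1 * m2 / (m1 + m2)
= 64.08 * 28.97 / (64.08 + 28.97)
= 1856.3976 / 93.05
= 19.9505 u

19.9505


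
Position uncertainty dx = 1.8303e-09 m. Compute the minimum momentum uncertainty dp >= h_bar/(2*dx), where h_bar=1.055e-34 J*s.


dp = h_bar / (2 * dx)
= 1.055e-34 / (2 * 1.8303e-09)
= 1.055e-34 / 3.6606e-09
= 2.8820e-26 kg*m/s

2.8820e-26


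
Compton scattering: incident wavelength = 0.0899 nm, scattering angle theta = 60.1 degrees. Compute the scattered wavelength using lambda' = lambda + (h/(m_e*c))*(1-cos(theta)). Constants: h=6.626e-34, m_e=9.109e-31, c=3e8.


Compton wavelength: h/(m_e*c) = 2.4247e-12 m
d_lambda = 2.4247e-12 * (1 - cos(60.1 deg))
= 2.4247e-12 * 0.501512
= 1.2160e-12 m = 0.001216 nm
lambda' = 0.0899 + 0.001216
= 0.091116 nm

0.091116


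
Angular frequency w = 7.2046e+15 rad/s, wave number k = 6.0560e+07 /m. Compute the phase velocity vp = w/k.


vp = w / k
= 7.2046e+15 / 6.0560e+07
= 1.1897e+08 m/s

1.1897e+08


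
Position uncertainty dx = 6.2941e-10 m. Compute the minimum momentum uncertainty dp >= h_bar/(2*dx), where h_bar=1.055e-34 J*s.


dp = h_bar / (2 * dx)
= 1.055e-34 / (2 * 6.2941e-10)
= 1.055e-34 / 1.2588e-09
= 8.3809e-26 kg*m/s

8.3809e-26


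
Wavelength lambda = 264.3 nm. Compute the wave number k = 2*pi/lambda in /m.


k = 2 * pi / lambda
= 6.2832 / (264.3e-9)
= 6.2832 / 2.6430e-07
= 2.3773e+07 /m

2.3773e+07


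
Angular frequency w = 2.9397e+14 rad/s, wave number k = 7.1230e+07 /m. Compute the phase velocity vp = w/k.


vp = w / k
= 2.9397e+14 / 7.1230e+07
= 4.1271e+06 m/s

4.1271e+06


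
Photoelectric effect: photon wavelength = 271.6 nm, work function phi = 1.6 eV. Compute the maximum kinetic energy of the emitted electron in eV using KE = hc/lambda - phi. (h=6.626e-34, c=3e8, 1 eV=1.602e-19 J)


E_photon = hc / lambda
= (6.626e-34)(3e8) / (271.6e-9)
= 7.3189e-19 J
= 4.5686 eV
KE = E_photon - phi
= 4.5686 - 1.6
= 2.9686 eV

2.9686


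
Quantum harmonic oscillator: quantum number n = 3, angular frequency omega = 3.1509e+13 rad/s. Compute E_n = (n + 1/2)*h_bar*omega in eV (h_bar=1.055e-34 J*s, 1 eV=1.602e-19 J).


E = (n + 1/2) * h_bar * omega
= (3 + 0.5) * 1.055e-34 * 3.1509e+13
= 3.5 * 3.3242e-21
= 1.1635e-20 J
= 0.0726 eV

0.0726


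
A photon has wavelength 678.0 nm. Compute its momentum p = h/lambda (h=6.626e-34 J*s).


p = h / lambda
= 6.626e-34 / (678.0e-9)
= 6.626e-34 / 6.7800e-07
= 9.7729e-28 kg*m/s

9.7729e-28


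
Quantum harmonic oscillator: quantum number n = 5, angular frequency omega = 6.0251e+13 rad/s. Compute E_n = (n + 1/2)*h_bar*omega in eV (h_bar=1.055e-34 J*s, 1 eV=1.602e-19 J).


E = (n + 1/2) * h_bar * omega
= (5 + 0.5) * 1.055e-34 * 6.0251e+13
= 5.5 * 6.3565e-21
= 3.4961e-20 J
= 0.2182 eV

0.2182


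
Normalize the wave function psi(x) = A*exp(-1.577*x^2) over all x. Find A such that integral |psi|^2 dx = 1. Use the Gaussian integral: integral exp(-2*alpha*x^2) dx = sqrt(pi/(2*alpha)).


integral |psi|^2 dx = A^2 * sqrt(pi/(2*alpha)) = 1
A^2 = sqrt(2*alpha/pi)
= sqrt(2 * 1.577 / pi)
= 1.001973
A = sqrt(1.001973)
= 1.001

1.001


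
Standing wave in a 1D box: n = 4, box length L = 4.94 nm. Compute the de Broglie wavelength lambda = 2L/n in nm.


lambda = 2L / n
= 2 * 4.94 / 4
= 9.88 / 4
= 2.47 nm

2.47


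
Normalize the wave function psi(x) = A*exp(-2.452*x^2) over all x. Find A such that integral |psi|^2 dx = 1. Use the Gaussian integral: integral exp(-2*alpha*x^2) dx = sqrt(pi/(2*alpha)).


integral |psi|^2 dx = A^2 * sqrt(pi/(2*alpha)) = 1
A^2 = sqrt(2*alpha/pi)
= sqrt(2 * 2.452 / pi)
= 1.249397
A = sqrt(1.249397)
= 1.1178

1.1178


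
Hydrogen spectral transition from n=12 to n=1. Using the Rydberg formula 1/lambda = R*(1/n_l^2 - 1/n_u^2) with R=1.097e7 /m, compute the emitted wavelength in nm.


1/lambda = R * (1/n_l^2 - 1/n_u^2)
= 1.097e7 * (1/1^2 - 1/12^2)
= 1.097e7 * (1.0 - 0.006944)
= 1.097e7 * 0.993056
= 1.0894e+07 /m
lambda = 1 / 1.0894e+07 = 91.7952 nm

91.7952


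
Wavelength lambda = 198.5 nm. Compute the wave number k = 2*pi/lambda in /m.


k = 2 * pi / lambda
= 6.2832 / (198.5e-9)
= 6.2832 / 1.9850e-07
= 3.1653e+07 /m

3.1653e+07


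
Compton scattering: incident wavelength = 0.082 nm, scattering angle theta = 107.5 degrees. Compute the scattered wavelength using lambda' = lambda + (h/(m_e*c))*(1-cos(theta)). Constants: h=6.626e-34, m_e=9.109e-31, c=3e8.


Compton wavelength: h/(m_e*c) = 2.4247e-12 m
d_lambda = 2.4247e-12 * (1 - cos(107.5 deg))
= 2.4247e-12 * 1.300706
= 3.1538e-12 m = 0.003154 nm
lambda' = 0.082 + 0.003154
= 0.085154 nm

0.085154


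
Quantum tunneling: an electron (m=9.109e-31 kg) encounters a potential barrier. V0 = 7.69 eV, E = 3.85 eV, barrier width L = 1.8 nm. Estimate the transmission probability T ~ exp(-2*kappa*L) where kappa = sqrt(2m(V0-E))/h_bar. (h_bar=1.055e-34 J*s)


V0 - E = 3.84 eV = 6.1517e-19 J
kappa = sqrt(2 * m * (V0-E)) / h_bar
= sqrt(2 * 9.109e-31 * 6.1517e-19) / 1.055e-34
= 1.0034e+10 /m
2*kappa*L = 2 * 1.0034e+10 * 1.8e-9
= 36.1241
T = exp(-36.1241) = 2.048777e-16

2.048777e-16


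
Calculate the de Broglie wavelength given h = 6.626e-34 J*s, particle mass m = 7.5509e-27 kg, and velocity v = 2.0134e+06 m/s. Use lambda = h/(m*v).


lambda = h / (m * v)
= 6.626e-34 / (7.5509e-27 * 2.0134e+06)
= 6.626e-34 / 1.5203e-20
= 4.3584e-14 m

4.3584e-14


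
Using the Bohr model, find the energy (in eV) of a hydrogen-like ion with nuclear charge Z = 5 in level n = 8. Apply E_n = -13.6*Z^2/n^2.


E_n = -13.6 * Z^2 / n^2
= -13.6 * 5^2 / 8^2
= -13.6 * 25 / 64
= -5.3125 eV

-5.3125


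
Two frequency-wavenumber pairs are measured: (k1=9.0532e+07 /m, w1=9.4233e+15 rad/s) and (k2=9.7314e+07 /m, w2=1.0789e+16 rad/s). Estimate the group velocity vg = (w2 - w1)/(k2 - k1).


vg = (w2 - w1) / (k2 - k1)
= (1.0789e+16 - 9.4233e+15) / (9.7314e+07 - 9.0532e+07)
= 1.3657e+15 / 6.7820e+06
= 2.0137e+08 m/s

2.0137e+08


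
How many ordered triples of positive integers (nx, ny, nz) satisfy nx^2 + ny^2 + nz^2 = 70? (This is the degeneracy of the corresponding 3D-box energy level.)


Enumerate all (nx, ny, nz) with nx^2 + ny^2 + nz^2 = 70:
(3,5,6)
(3,6,5)
(5,3,6)
(5,6,3)
(6,3,5)
(6,5,3)
Total degeneracy = 6

6


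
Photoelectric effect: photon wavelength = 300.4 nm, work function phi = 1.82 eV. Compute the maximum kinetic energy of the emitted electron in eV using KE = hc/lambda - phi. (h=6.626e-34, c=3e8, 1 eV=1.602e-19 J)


E_photon = hc / lambda
= (6.626e-34)(3e8) / (300.4e-9)
= 6.6172e-19 J
= 4.1306 eV
KE = E_photon - phi
= 4.1306 - 1.82
= 2.3106 eV

2.3106


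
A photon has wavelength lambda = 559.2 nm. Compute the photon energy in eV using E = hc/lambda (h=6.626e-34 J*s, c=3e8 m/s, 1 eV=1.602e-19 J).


E = hc / lambda
= (6.626e-34)(3e8) / (559.2e-9)
= 1.9878e-25 / 5.5920e-07
= 3.5547e-19 J
Converting to eV: 3.5547e-19 / 1.602e-19
= 2.2189 eV

2.2189


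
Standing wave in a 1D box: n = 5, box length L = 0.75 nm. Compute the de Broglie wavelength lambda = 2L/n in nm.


lambda = 2L / n
= 2 * 0.75 / 5
= 1.5 / 5
= 0.3 nm

0.3


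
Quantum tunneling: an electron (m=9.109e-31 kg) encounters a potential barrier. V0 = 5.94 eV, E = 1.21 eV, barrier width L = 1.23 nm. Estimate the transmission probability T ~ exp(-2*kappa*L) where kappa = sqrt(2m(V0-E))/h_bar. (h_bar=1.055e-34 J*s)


V0 - E = 4.73 eV = 7.5775e-19 J
kappa = sqrt(2 * m * (V0-E)) / h_bar
= sqrt(2 * 9.109e-31 * 7.5775e-19) / 1.055e-34
= 1.1137e+10 /m
2*kappa*L = 2 * 1.1137e+10 * 1.23e-9
= 27.3965
T = exp(-27.3965) = 1.264324e-12

1.264324e-12


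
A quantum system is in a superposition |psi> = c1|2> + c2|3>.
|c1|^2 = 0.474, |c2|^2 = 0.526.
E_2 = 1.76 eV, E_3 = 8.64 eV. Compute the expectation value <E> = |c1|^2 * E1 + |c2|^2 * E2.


<E> = |c1|^2 * E1 + |c2|^2 * E2
= 0.474 * 1.76 + 0.526 * 8.64
= 0.8342 + 4.5446
= 5.3789 eV

5.3789


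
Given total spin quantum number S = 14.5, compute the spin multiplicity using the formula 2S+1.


Spin multiplicity = 2S + 1
= 2 * 14.5 + 1
= 29.0 + 1
= 30

30


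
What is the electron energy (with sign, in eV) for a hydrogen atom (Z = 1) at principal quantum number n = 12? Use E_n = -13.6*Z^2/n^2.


E_n = -13.6 * Z^2 / n^2
= -13.6 * 1^2 / 12^2
= -13.6 * 1 / 144
= -0.0944 eV

-0.0944


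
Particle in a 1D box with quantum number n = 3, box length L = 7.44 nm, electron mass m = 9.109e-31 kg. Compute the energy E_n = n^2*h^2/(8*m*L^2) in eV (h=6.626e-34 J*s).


E = n^2 * h^2 / (8 * m * L^2)
= 3^2 * (6.626e-34)^2 / (8 * 9.109e-31 * (7.44e-9)^2)
= 9 * 4.3904e-67 / (8 * 9.109e-31 * 5.5354e-17)
= 9.7958e-21 J
= 0.0611 eV

0.0611


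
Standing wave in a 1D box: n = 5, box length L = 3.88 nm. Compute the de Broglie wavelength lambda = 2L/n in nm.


lambda = 2L / n
= 2 * 3.88 / 5
= 7.76 / 5
= 1.552 nm

1.552


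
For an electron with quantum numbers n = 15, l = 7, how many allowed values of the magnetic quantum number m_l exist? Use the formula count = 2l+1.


m_l ranges from -l to +l in integer steps
So m_l goes from -7 to +7
Count = 2l + 1 = 2*7 + 1
= 15

15


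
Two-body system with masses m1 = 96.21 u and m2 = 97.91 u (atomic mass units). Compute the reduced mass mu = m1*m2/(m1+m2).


mu = m1 * m2 / (m1 + m2)
= 96.21 * 97.91 / (96.21 + 97.91)
= 9419.9211 / 194.12
= 48.5263 u

48.5263


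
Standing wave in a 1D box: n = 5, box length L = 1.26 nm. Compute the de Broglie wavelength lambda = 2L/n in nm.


lambda = 2L / n
= 2 * 1.26 / 5
= 2.52 / 5
= 0.504 nm

0.504


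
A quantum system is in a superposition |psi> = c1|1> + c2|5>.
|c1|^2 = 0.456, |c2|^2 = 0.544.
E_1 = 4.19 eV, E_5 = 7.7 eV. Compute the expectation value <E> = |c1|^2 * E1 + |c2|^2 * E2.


<E> = |c1|^2 * E1 + |c2|^2 * E2
= 0.456 * 4.19 + 0.544 * 7.7
= 1.9106 + 4.1888
= 6.0994 eV

6.0994


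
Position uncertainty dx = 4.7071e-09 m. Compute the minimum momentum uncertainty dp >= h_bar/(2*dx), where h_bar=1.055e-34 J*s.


dp = h_bar / (2 * dx)
= 1.055e-34 / (2 * 4.7071e-09)
= 1.055e-34 / 9.4142e-09
= 1.1206e-26 kg*m/s

1.1206e-26


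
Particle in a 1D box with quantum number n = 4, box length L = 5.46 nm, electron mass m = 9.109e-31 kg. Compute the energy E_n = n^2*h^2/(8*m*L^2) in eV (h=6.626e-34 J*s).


E = n^2 * h^2 / (8 * m * L^2)
= 4^2 * (6.626e-34)^2 / (8 * 9.109e-31 * (5.46e-9)^2)
= 16 * 4.3904e-67 / (8 * 9.109e-31 * 2.9812e-17)
= 3.2335e-20 J
= 0.2018 eV

0.2018


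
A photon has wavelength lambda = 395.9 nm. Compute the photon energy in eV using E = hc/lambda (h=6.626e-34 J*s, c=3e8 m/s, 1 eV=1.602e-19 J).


E = hc / lambda
= (6.626e-34)(3e8) / (395.9e-9)
= 1.9878e-25 / 3.9590e-07
= 5.0210e-19 J
Converting to eV: 5.0210e-19 / 1.602e-19
= 3.1342 eV

3.1342


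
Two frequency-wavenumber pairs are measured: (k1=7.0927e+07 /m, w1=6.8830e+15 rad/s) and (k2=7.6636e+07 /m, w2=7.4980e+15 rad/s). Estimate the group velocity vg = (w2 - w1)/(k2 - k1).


vg = (w2 - w1) / (k2 - k1)
= (7.4980e+15 - 6.8830e+15) / (7.6636e+07 - 7.0927e+07)
= 6.1500e+14 / 5.7090e+06
= 1.0772e+08 m/s

1.0772e+08


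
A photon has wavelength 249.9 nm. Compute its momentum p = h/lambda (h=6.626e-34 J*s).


p = h / lambda
= 6.626e-34 / (249.9e-9)
= 6.626e-34 / 2.4990e-07
= 2.6515e-27 kg*m/s

2.6515e-27


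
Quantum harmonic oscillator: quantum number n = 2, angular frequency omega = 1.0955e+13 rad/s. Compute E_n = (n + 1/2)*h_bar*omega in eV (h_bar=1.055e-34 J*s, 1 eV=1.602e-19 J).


E = (n + 1/2) * h_bar * omega
= (2 + 0.5) * 1.055e-34 * 1.0955e+13
= 2.5 * 1.1558e-21
= 2.8894e-21 J
= 0.018 eV

0.018


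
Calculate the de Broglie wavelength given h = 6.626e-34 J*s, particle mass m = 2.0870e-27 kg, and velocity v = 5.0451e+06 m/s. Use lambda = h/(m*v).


lambda = h / (m * v)
= 6.626e-34 / (2.0870e-27 * 5.0451e+06)
= 6.626e-34 / 1.0529e-20
= 6.2930e-14 m

6.2930e-14


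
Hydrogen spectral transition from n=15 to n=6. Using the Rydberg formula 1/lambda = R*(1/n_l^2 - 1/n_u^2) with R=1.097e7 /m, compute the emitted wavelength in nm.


1/lambda = R * (1/n_l^2 - 1/n_u^2)
= 1.097e7 * (1/6^2 - 1/15^2)
= 1.097e7 * (0.027778 - 0.004444)
= 1.097e7 * 0.023333
= 2.5597e+05 /m
lambda = 1 / 2.5597e+05 = 3906.7587 nm

3906.7587


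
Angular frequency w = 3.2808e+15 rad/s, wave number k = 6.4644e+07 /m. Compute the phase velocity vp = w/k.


vp = w / k
= 3.2808e+15 / 6.4644e+07
= 5.0752e+07 m/s

5.0752e+07


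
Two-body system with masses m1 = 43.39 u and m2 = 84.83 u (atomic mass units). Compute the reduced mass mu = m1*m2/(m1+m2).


mu = m1 * m2 / (m1 + m2)
= 43.39 * 84.83 / (43.39 + 84.83)
= 3680.7737 / 128.22
= 28.7067 u

28.7067


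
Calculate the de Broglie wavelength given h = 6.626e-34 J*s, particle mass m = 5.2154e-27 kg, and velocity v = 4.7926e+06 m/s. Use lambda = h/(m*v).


lambda = h / (m * v)
= 6.626e-34 / (5.2154e-27 * 4.7926e+06)
= 6.626e-34 / 2.4995e-20
= 2.6509e-14 m

2.6509e-14


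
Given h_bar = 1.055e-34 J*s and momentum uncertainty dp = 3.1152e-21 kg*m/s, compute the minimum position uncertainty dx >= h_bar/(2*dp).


dx = h_bar / (2 * dp)
= 1.055e-34 / (2 * 3.1152e-21)
= 1.055e-34 / 6.2304e-21
= 1.6933e-14 m

1.6933e-14


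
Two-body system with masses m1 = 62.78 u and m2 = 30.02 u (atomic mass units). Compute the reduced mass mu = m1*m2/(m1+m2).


mu = m1 * m2 / (m1 + m2)
= 62.78 * 30.02 / (62.78 + 30.02)
= 1884.6556 / 92.8
= 20.3088 u

20.3088


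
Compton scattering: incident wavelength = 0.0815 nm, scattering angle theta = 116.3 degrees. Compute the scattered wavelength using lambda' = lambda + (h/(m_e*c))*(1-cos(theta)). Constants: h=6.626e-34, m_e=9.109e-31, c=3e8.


Compton wavelength: h/(m_e*c) = 2.4247e-12 m
d_lambda = 2.4247e-12 * (1 - cos(116.3 deg))
= 2.4247e-12 * 1.443071
= 3.4990e-12 m = 0.003499 nm
lambda' = 0.0815 + 0.003499
= 0.084999 nm

0.084999


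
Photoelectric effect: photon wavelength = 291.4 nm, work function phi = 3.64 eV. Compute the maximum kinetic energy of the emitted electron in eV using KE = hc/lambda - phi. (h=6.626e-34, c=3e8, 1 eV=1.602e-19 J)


E_photon = hc / lambda
= (6.626e-34)(3e8) / (291.4e-9)
= 6.8216e-19 J
= 4.2581 eV
KE = E_photon - phi
= 4.2581 - 3.64
= 0.6181 eV

0.6181


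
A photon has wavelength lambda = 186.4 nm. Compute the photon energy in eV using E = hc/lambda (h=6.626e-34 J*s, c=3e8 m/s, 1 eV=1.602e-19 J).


E = hc / lambda
= (6.626e-34)(3e8) / (186.4e-9)
= 1.9878e-25 / 1.8640e-07
= 1.0664e-18 J
Converting to eV: 1.0664e-18 / 1.602e-19
= 6.6568 eV

6.6568


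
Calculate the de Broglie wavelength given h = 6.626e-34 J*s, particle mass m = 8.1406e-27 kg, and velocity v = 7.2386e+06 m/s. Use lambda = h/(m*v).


lambda = h / (m * v)
= 6.626e-34 / (8.1406e-27 * 7.2386e+06)
= 6.626e-34 / 5.8927e-20
= 1.1245e-14 m

1.1245e-14


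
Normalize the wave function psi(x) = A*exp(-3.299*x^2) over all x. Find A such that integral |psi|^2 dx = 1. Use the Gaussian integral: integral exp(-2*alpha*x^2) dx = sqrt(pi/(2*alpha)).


integral |psi|^2 dx = A^2 * sqrt(pi/(2*alpha)) = 1
A^2 = sqrt(2*alpha/pi)
= sqrt(2 * 3.299 / pi)
= 1.44921
A = sqrt(1.44921)
= 1.2038

1.2038


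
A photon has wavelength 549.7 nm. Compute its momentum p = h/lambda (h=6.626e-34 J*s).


p = h / lambda
= 6.626e-34 / (549.7e-9)
= 6.626e-34 / 5.4970e-07
= 1.2054e-27 kg*m/s

1.2054e-27


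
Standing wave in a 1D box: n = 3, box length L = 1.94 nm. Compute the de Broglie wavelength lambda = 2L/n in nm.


lambda = 2L / n
= 2 * 1.94 / 3
= 3.88 / 3
= 1.2933 nm

1.2933


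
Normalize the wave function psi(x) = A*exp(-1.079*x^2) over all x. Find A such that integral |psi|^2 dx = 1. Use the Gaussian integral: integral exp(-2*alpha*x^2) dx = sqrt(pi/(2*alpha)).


integral |psi|^2 dx = A^2 * sqrt(pi/(2*alpha)) = 1
A^2 = sqrt(2*alpha/pi)
= sqrt(2 * 1.079 / pi)
= 0.828802
A = sqrt(0.828802)
= 0.9104

0.9104


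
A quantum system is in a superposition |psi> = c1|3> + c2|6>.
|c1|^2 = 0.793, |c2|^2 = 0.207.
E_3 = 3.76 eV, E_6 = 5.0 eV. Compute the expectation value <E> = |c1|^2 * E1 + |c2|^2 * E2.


<E> = |c1|^2 * E1 + |c2|^2 * E2
= 0.793 * 3.76 + 0.207 * 5.0
= 2.9817 + 1.035
= 4.0167 eV

4.0167


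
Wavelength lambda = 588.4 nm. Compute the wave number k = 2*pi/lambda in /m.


k = 2 * pi / lambda
= 6.2832 / (588.4e-9)
= 6.2832 / 5.8840e-07
= 1.0678e+07 /m

1.0678e+07


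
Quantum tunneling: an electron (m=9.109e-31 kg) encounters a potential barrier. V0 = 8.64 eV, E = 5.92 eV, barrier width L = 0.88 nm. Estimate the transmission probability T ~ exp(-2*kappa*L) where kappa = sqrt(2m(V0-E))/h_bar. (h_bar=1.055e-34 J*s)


V0 - E = 2.72 eV = 4.3574e-19 J
kappa = sqrt(2 * m * (V0-E)) / h_bar
= sqrt(2 * 9.109e-31 * 4.3574e-19) / 1.055e-34
= 8.4453e+09 /m
2*kappa*L = 2 * 8.4453e+09 * 0.88e-9
= 14.8637
T = exp(-14.8637) = 3.505799e-07

3.505799e-07


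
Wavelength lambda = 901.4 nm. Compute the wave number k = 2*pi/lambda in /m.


k = 2 * pi / lambda
= 6.2832 / (901.4e-9)
= 6.2832 / 9.0140e-07
= 6.9705e+06 /m

6.9705e+06


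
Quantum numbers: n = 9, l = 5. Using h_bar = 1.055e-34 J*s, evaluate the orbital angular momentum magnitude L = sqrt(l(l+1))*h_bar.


L = sqrt(l*(l+1)) * h_bar
= sqrt(5 * 6) * 1.055e-34
= sqrt(30) * 1.055e-34
= 5.4772 * 1.055e-34
= 5.7785e-34 J*s

5.7785e-34


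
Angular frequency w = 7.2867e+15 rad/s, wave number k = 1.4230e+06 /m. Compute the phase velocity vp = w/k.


vp = w / k
= 7.2867e+15 / 1.4230e+06
= 5.1207e+09 m/s

5.1207e+09


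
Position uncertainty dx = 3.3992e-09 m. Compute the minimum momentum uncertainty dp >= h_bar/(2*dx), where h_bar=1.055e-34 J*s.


dp = h_bar / (2 * dx)
= 1.055e-34 / (2 * 3.3992e-09)
= 1.055e-34 / 6.7984e-09
= 1.5518e-26 kg*m/s

1.5518e-26


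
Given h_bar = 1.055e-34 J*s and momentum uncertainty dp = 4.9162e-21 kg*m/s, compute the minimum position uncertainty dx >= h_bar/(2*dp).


dx = h_bar / (2 * dp)
= 1.055e-34 / (2 * 4.9162e-21)
= 1.055e-34 / 9.8324e-21
= 1.0730e-14 m

1.0730e-14


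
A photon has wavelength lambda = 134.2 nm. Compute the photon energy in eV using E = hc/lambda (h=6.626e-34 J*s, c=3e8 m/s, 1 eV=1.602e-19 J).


E = hc / lambda
= (6.626e-34)(3e8) / (134.2e-9)
= 1.9878e-25 / 1.3420e-07
= 1.4812e-18 J
Converting to eV: 1.4812e-18 / 1.602e-19
= 9.2461 eV

9.2461


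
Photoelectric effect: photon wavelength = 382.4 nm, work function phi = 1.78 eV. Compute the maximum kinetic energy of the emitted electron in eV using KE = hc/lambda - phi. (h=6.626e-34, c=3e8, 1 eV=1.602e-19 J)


E_photon = hc / lambda
= (6.626e-34)(3e8) / (382.4e-9)
= 5.1982e-19 J
= 3.2448 eV
KE = E_photon - phi
= 3.2448 - 1.78
= 1.4648 eV

1.4648


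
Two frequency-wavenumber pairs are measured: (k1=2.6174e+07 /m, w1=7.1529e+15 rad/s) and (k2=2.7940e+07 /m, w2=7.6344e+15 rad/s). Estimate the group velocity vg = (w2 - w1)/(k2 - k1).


vg = (w2 - w1) / (k2 - k1)
= (7.6344e+15 - 7.1529e+15) / (2.7940e+07 - 2.6174e+07)
= 4.8150e+14 / 1.7660e+06
= 2.7265e+08 m/s

2.7265e+08


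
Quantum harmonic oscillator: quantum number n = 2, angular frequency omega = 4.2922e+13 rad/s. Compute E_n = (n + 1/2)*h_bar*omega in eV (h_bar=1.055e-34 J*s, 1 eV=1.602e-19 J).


E = (n + 1/2) * h_bar * omega
= (2 + 0.5) * 1.055e-34 * 4.2922e+13
= 2.5 * 4.5283e-21
= 1.1321e-20 J
= 0.0707 eV

0.0707


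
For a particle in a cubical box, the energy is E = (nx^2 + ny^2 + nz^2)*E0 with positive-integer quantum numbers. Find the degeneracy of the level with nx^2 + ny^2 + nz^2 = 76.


Enumerate all (nx, ny, nz) with nx^2 + ny^2 + nz^2 = 76:
(2,6,6)
(6,2,6)
(6,6,2)
Total degeneracy = 3

3


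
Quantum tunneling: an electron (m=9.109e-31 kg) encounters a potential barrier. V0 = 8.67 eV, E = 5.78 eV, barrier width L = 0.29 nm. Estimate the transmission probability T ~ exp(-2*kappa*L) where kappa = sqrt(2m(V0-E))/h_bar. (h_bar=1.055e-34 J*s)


V0 - E = 2.89 eV = 4.6298e-19 J
kappa = sqrt(2 * m * (V0-E)) / h_bar
= sqrt(2 * 9.109e-31 * 4.6298e-19) / 1.055e-34
= 8.7052e+09 /m
2*kappa*L = 2 * 8.7052e+09 * 0.29e-9
= 5.049
T = exp(-5.049) = 6.415695e-03

6.415695e-03


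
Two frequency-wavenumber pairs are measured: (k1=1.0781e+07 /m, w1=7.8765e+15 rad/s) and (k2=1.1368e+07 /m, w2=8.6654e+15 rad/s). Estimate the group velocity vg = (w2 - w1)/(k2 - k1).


vg = (w2 - w1) / (k2 - k1)
= (8.6654e+15 - 7.8765e+15) / (1.1368e+07 - 1.0781e+07)
= 7.8890e+14 / 5.8700e+05
= 1.3440e+09 m/s

1.3440e+09


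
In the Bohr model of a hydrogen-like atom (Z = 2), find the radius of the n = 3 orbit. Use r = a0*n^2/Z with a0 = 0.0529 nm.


r = a0 * n^2 / Z
= 0.0529 * 3^2 / 2
= 0.0529 * 9 / 2
= 0.2381 nm

0.2381


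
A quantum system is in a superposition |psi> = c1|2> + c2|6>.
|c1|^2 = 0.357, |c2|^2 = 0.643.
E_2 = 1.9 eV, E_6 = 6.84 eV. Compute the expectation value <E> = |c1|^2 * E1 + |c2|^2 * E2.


<E> = |c1|^2 * E1 + |c2|^2 * E2
= 0.357 * 1.9 + 0.643 * 6.84
= 0.6783 + 4.3981
= 5.0764 eV

5.0764


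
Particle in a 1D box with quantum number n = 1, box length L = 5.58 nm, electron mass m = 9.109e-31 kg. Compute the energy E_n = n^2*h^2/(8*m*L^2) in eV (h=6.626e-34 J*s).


E = n^2 * h^2 / (8 * m * L^2)
= 1^2 * (6.626e-34)^2 / (8 * 9.109e-31 * (5.58e-9)^2)
= 1 * 4.3904e-67 / (8 * 9.109e-31 * 3.1136e-17)
= 1.9350e-21 J
= 0.0121 eV

0.0121


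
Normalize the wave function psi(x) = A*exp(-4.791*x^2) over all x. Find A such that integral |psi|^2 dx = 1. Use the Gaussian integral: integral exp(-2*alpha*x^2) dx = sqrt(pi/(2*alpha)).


integral |psi|^2 dx = A^2 * sqrt(pi/(2*alpha)) = 1
A^2 = sqrt(2*alpha/pi)
= sqrt(2 * 4.791 / pi)
= 1.746438
A = sqrt(1.746438)
= 1.3215

1.3215


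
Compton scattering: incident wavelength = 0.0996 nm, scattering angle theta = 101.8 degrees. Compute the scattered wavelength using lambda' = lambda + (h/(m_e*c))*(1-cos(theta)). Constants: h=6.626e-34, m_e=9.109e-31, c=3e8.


Compton wavelength: h/(m_e*c) = 2.4247e-12 m
d_lambda = 2.4247e-12 * (1 - cos(101.8 deg))
= 2.4247e-12 * 1.204496
= 2.9206e-12 m = 0.002921 nm
lambda' = 0.0996 + 0.002921
= 0.102521 nm

0.102521


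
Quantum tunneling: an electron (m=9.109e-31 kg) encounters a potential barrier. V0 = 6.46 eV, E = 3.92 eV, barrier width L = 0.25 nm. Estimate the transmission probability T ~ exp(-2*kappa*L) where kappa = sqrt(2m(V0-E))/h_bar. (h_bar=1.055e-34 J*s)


V0 - E = 2.54 eV = 4.0691e-19 J
kappa = sqrt(2 * m * (V0-E)) / h_bar
= sqrt(2 * 9.109e-31 * 4.0691e-19) / 1.055e-34
= 8.1610e+09 /m
2*kappa*L = 2 * 8.1610e+09 * 0.25e-9
= 4.0805
T = exp(-4.0805) = 1.689860e-02

1.689860e-02


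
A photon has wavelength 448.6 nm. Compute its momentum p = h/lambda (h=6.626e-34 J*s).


p = h / lambda
= 6.626e-34 / (448.6e-9)
= 6.626e-34 / 4.4860e-07
= 1.4770e-27 kg*m/s

1.4770e-27


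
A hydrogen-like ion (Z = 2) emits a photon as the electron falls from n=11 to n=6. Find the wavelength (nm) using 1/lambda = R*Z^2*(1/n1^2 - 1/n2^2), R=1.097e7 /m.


1/lambda = R * Z^2 * (1/n1^2 - 1/n2^2)
= 1.097e7 * 2^2 * (1/6^2 - 1/11^2)
= 1.097e7 * 4 * (0.027778 - 0.008264)
= 8.5624e+05 /m
lambda = 1 / 8.5624e+05
= 1167.891 nm

1167.891


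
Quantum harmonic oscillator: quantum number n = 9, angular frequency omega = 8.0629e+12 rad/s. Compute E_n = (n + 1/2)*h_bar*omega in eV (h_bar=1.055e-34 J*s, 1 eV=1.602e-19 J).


E = (n + 1/2) * h_bar * omega
= (9 + 0.5) * 1.055e-34 * 8.0629e+12
= 9.5 * 8.5064e-22
= 8.0810e-21 J
= 0.0504 eV

0.0504


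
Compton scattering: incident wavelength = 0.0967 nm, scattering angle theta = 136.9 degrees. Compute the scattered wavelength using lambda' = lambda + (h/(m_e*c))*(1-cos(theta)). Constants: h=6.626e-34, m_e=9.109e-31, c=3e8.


Compton wavelength: h/(m_e*c) = 2.4247e-12 m
d_lambda = 2.4247e-12 * (1 - cos(136.9 deg))
= 2.4247e-12 * 1.730162
= 4.1951e-12 m = 0.004195 nm
lambda' = 0.0967 + 0.004195
= 0.100895 nm

0.100895


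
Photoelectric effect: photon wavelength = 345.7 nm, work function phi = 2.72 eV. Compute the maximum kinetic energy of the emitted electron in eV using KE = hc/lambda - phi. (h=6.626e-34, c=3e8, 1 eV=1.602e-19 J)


E_photon = hc / lambda
= (6.626e-34)(3e8) / (345.7e-9)
= 5.7501e-19 J
= 3.5893 eV
KE = E_photon - phi
= 3.5893 - 2.72
= 0.8693 eV

0.8693


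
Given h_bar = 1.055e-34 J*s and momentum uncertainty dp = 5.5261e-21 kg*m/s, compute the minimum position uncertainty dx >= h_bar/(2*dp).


dx = h_bar / (2 * dp)
= 1.055e-34 / (2 * 5.5261e-21)
= 1.055e-34 / 1.1052e-20
= 9.5456e-15 m

9.5456e-15


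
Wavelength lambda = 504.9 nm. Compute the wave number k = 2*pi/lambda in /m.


k = 2 * pi / lambda
= 6.2832 / (504.9e-9)
= 6.2832 / 5.0490e-07
= 1.2444e+07 /m

1.2444e+07


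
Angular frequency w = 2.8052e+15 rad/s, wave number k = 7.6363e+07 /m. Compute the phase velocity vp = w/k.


vp = w / k
= 2.8052e+15 / 7.6363e+07
= 3.6735e+07 m/s

3.6735e+07


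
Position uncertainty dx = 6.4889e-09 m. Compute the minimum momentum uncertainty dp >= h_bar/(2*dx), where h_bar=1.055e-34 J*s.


dp = h_bar / (2 * dx)
= 1.055e-34 / (2 * 6.4889e-09)
= 1.055e-34 / 1.2978e-08
= 8.1293e-27 kg*m/s

8.1293e-27


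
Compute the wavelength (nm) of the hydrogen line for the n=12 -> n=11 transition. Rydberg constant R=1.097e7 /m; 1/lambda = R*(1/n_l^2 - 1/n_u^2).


1/lambda = R * (1/n_l^2 - 1/n_u^2)
= 1.097e7 * (1/11^2 - 1/12^2)
= 1.097e7 * (0.008264 - 0.006944)
= 1.097e7 * 0.00132
= 1.4481e+04 /m
lambda = 1 / 1.4481e+04 = 69057.905 nm

69057.905


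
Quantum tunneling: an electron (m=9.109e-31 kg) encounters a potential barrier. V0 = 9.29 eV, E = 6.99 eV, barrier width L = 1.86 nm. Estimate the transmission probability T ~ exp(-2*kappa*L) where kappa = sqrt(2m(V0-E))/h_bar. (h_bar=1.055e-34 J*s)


V0 - E = 2.3 eV = 3.6846e-19 J
kappa = sqrt(2 * m * (V0-E)) / h_bar
= sqrt(2 * 9.109e-31 * 3.6846e-19) / 1.055e-34
= 7.7659e+09 /m
2*kappa*L = 2 * 7.7659e+09 * 1.86e-9
= 28.8892
T = exp(-28.8892) = 2.841618e-13

2.841618e-13


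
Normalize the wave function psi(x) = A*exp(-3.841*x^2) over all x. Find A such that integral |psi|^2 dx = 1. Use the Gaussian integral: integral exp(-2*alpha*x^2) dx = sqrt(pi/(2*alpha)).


integral |psi|^2 dx = A^2 * sqrt(pi/(2*alpha)) = 1
A^2 = sqrt(2*alpha/pi)
= sqrt(2 * 3.841 / pi)
= 1.563732
A = sqrt(1.563732)
= 1.2505

1.2505


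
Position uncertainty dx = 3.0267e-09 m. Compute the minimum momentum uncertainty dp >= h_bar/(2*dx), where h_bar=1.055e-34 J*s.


dp = h_bar / (2 * dx)
= 1.055e-34 / (2 * 3.0267e-09)
= 1.055e-34 / 6.0534e-09
= 1.7428e-26 kg*m/s

1.7428e-26


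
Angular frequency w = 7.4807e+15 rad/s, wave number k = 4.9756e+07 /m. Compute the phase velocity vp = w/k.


vp = w / k
= 7.4807e+15 / 4.9756e+07
= 1.5035e+08 m/s

1.5035e+08


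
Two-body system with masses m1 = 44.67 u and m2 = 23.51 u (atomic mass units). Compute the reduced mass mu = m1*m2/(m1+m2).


mu = m1 * m2 / (m1 + m2)
= 44.67 * 23.51 / (44.67 + 23.51)
= 1050.1917 / 68.18
= 15.4032 u

15.4032


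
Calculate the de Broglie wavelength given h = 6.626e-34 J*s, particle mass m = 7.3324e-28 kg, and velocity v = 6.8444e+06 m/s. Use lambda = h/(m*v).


lambda = h / (m * v)
= 6.626e-34 / (7.3324e-28 * 6.8444e+06)
= 6.626e-34 / 5.0186e-21
= 1.3203e-13 m

1.3203e-13


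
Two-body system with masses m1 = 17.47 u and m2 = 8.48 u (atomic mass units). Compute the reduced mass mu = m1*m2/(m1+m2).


mu = m1 * m2 / (m1 + m2)
= 17.47 * 8.48 / (17.47 + 8.48)
= 148.1456 / 25.95
= 5.7089 u

5.7089


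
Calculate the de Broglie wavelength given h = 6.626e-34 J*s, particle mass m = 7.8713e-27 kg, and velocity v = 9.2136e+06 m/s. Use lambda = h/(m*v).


lambda = h / (m * v)
= 6.626e-34 / (7.8713e-27 * 9.2136e+06)
= 6.626e-34 / 7.2523e-20
= 9.1364e-15 m

9.1364e-15


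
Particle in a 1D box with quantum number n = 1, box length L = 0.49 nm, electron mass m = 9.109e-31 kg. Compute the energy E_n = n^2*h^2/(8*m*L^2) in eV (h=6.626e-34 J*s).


E = n^2 * h^2 / (8 * m * L^2)
= 1^2 * (6.626e-34)^2 / (8 * 9.109e-31 * (0.49e-9)^2)
= 1 * 4.3904e-67 / (8 * 9.109e-31 * 2.4010e-19)
= 2.5093e-19 J
= 1.5663 eV

1.5663


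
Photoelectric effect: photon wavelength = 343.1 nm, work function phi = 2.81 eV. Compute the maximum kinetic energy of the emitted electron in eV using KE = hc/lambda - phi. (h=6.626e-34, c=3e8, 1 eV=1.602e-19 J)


E_photon = hc / lambda
= (6.626e-34)(3e8) / (343.1e-9)
= 5.7936e-19 J
= 3.6165 eV
KE = E_photon - phi
= 3.6165 - 2.81
= 0.8065 eV

0.8065


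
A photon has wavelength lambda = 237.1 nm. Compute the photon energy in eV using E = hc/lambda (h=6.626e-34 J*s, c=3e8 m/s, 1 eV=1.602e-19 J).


E = hc / lambda
= (6.626e-34)(3e8) / (237.1e-9)
= 1.9878e-25 / 2.3710e-07
= 8.3838e-19 J
Converting to eV: 8.3838e-19 / 1.602e-19
= 5.2333 eV

5.2333


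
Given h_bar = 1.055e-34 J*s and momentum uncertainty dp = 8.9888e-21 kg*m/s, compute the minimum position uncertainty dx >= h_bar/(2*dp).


dx = h_bar / (2 * dp)
= 1.055e-34 / (2 * 8.9888e-21)
= 1.055e-34 / 1.7978e-20
= 5.8684e-15 m

5.8684e-15


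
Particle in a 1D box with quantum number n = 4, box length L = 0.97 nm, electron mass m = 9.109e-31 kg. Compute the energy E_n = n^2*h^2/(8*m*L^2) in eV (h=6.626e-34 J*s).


E = n^2 * h^2 / (8 * m * L^2)
= 4^2 * (6.626e-34)^2 / (8 * 9.109e-31 * (0.97e-9)^2)
= 16 * 4.3904e-67 / (8 * 9.109e-31 * 9.4090e-19)
= 1.0245e-18 J
= 6.3952 eV

6.3952


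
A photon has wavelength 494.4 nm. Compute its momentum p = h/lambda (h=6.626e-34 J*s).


p = h / lambda
= 6.626e-34 / (494.4e-9)
= 6.626e-34 / 4.9440e-07
= 1.3402e-27 kg*m/s

1.3402e-27


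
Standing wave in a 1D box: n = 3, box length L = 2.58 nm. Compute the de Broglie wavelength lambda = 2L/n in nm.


lambda = 2L / n
= 2 * 2.58 / 3
= 5.16 / 3
= 1.72 nm

1.72


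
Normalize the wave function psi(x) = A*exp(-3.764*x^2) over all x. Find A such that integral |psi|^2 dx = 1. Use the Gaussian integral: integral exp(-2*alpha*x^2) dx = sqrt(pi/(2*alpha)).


integral |psi|^2 dx = A^2 * sqrt(pi/(2*alpha)) = 1
A^2 = sqrt(2*alpha/pi)
= sqrt(2 * 3.764 / pi)
= 1.547978
A = sqrt(1.547978)
= 1.2442

1.2442


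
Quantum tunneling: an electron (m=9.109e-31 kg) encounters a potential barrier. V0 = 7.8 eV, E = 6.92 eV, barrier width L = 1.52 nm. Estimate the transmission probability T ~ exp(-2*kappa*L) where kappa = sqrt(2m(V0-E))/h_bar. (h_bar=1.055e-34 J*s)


V0 - E = 0.88 eV = 1.4098e-19 J
kappa = sqrt(2 * m * (V0-E)) / h_bar
= sqrt(2 * 9.109e-31 * 1.4098e-19) / 1.055e-34
= 4.8036e+09 /m
2*kappa*L = 2 * 4.8036e+09 * 1.52e-9
= 14.6031
T = exp(-14.6031) = 4.549553e-07

4.549553e-07


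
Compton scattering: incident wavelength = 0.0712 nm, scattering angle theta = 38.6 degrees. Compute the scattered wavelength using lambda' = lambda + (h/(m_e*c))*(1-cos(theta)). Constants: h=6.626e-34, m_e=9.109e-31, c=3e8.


Compton wavelength: h/(m_e*c) = 2.4247e-12 m
d_lambda = 2.4247e-12 * (1 - cos(38.6 deg))
= 2.4247e-12 * 0.21848
= 5.2975e-13 m = 0.00053 nm
lambda' = 0.0712 + 0.00053
= 0.07173 nm

0.07173
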